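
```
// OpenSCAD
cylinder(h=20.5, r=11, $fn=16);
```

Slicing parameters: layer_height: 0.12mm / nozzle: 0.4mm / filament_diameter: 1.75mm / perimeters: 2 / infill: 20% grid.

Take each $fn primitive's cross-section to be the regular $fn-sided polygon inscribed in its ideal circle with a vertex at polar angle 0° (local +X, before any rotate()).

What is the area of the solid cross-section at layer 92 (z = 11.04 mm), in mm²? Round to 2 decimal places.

370.44 mm²

At z = 11.04 mm: the r=11 cylinder contributes a regular 16-gon of circumradius 11 (area = (16/2)·11.000²·sin(360°/16) = 370.44 mm²). Overall, the cross-section is a single solid region. Net area = 370.44 mm².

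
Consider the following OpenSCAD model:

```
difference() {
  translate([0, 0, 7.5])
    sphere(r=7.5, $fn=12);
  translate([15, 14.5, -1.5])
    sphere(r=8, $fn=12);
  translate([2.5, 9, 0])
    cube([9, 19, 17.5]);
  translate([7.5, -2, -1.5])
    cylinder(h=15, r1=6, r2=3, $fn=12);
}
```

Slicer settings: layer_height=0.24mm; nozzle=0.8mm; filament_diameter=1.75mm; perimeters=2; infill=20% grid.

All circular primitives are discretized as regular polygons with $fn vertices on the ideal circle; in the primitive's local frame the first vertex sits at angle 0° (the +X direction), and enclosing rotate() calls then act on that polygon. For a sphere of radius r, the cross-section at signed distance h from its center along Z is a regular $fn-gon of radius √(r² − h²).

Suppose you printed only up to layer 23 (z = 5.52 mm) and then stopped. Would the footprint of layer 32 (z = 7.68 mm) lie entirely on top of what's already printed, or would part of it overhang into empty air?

part overhangs

Compare the two slices. At z = 5.52: the r=7.5 sphere slices to a regular 12-gon of circumradius 7.234 (√(r²−h²) with h=1.98 from center) (area = (12/2)·7.234²·sin(360°/12) = 156.99 mm²); the r=8 sphere at (15, 14.5) slices to a regular 12-gon of circumradius 3.837 (√(r²−h²) with h=7.02 from center) (area = (12/2)·3.837²·sin(360°/12) = 44.16 mm²); the cube at (2.5, 9) is present — its section is the full 9×19 rectangle (area 171.00 mm²); the cone at (7.5, -2) (r1=6→r2=3) has section circumradius 4.596 here — a regular 12-gon (area = (12/2)·4.596²·sin(360°/12) = 63.37 mm²); Taking the first minus the rest: starting from the r=7.5 sphere (156.99 mm²), the r=8 sphere at (15, 14.5) misses the remaining region (no effect); the 9×19 cube at (2.5, 9) misses the remaining region (no effect); the cone at (7.5, -2) partially overlaps it — only the 21.50 mm² overlap (of its 63.37 mm²) is removed, clipping the outline — area = 135.49 mm². At z = 7.68: the r=7.5 sphere contributes a regular 12-gon of circumradius √(7.5²−0.18²) = 7.498 (area = (12/2)·7.498²·sin(360°/12) = 168.65 mm²); the sphere at (15, 14.5) is absent (|z−center|=9.180 > r=8); the 9×19 cube at (2.5, 9) contributes its full rectangle (area 171.00 mm²); the cone at (7.5, -2): at t=0.612 of its height the radius interpolates to r₁+(r₂−r₁)t = 4.164, giving a regular 12-gon of that circumradius (area = (12/2)·4.164²·sin(360°/12) = 52.02 mm²); Taking the first minus the rest: starting from the r=7.5 sphere (168.65 mm²), the 9×19 cube at (2.5, 9) misses the remaining region (no effect); the cone at (7.5, -2) partially overlaps it — only the 19.51 mm² overlap (of its 52.02 mm²) is removed, clipping the outline — area = 149.15 mm². Checking containment: at z = 7.68 the cross-section extends beyond the z = 5.52 cross-section by about 13.65 mm².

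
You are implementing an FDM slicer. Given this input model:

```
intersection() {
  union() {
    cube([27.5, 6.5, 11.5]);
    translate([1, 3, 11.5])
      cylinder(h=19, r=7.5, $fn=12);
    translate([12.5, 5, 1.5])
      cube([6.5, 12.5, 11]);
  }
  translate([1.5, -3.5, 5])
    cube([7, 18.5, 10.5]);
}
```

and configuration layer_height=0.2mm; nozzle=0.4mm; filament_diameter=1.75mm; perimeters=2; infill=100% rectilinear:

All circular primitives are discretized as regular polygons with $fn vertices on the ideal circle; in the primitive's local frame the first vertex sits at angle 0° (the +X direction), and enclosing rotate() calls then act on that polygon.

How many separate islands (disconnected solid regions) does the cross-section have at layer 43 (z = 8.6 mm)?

At z = 8.6 mm: the cube is present — its section is the full 27.5×6.5 rectangle; the cylinder at (1, 3) is absent (z outside [11.5, 30.5]); the cube at (12.5, 5) (footprint 6.5×12.5) is included at this height; Taking the union: the regions partially overlap (shared area 9.75 mm²), so overlapping operands fuse into one piece — 1 connected region; the 7×18.5 cube at (1.5, -3.5) contributes its full rectangle; Keeping only the common overlap: the 7×18.5 cube at (1.5, -3.5) partially overlaps that combined region; clipping to the common part keeps 45.50 mm² — 1 connected region. Overall, the cross-section is a single solid region. Island count = 1.

1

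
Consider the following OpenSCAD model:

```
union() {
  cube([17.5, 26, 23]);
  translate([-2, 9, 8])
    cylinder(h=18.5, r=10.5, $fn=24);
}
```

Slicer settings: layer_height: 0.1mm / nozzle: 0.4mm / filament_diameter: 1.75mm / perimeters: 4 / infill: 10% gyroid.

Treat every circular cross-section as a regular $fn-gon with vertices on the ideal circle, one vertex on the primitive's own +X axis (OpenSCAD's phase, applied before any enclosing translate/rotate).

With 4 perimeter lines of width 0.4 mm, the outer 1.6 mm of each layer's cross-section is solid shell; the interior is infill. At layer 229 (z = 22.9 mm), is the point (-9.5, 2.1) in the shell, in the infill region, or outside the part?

At z = 22.9 mm: the cube is present — its section is the full 17.5×26 rectangle; the cylinder at (-2, 9): section is a regular 24-gon, circumradius r=10.5; Combining (union): the regions partially overlap (shared area 127.31 mm²), so overlapping operands fuse into one piece — 1 connected region. Overall, the cross-section is a single solid region. The nearest boundary edge runs (-9.42, 1.58)→(-11.09, 3.75); distance from the point to it = 0.26 mm. The point is inside the cross-section, 0.26 mm from the nearest boundary — within the 1.6 mm shell band (4 × 0.4).

shell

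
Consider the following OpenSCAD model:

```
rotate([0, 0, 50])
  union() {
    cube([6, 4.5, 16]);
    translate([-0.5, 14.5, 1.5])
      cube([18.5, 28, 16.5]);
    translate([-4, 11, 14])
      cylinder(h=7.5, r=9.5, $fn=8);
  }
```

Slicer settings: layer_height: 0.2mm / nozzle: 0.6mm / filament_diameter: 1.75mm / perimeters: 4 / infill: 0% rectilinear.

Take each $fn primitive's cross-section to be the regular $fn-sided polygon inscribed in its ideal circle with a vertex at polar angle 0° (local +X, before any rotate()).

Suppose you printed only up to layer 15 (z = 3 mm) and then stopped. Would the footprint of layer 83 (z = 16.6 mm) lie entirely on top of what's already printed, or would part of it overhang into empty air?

part overhangs

Compare the two slices. At z = 3: the cube is present — its section is the full 6×4.5 rectangle (area 27.00 mm²); the cube at (-0.5, 14.5) (footprint 18.5×28) is included at this height (area 518.00 mm²); the cylinder at (-4, 11) is not intersected at this z (z outside [14, 21.5]); Taking the union: the 2 present regions are separate (no shared area or edge), so areas and boundary lengths simply add and each stays a separate island — area = 545.00 mm²; (rotated 50° about Z; rotation is an isometry so areas/perimeters/island counts are preserved). At z = 16.6: the cube does not reach this height (z outside [0, 16]); the cube at (-0.5, 14.5) (footprint 18.5×28) is included at this height (area 518.00 mm²); the cylinder at (-4, 11): section is a regular 8-gon, circumradius r=9.5 (area = (8/2)·9.500²·sin(360°/8) = 255.27 mm²); Taking the union: the regions partially overlap — summed areas 773.27 mm² minus the doubly-counted overlap 14.64 mm² gives 758.63 mm² — area = 758.63 mm²; (rotated 50° about Z; rotation is an isometry so areas/perimeters/island counts are preserved). Checking containment: at z = 16.6 the cross-section extends beyond the z = 3 cross-section by about 238.49 mm².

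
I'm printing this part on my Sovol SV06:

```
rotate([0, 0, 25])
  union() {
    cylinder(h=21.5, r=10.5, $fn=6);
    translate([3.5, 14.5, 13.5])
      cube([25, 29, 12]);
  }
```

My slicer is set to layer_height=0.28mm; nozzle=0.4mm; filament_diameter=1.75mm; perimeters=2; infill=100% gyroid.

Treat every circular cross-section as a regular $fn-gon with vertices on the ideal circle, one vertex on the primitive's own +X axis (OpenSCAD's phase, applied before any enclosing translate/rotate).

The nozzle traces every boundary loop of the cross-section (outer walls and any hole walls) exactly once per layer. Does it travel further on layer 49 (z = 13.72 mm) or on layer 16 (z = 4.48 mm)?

layer 49 (z = 13.72 mm)

Layer 49 (z = 13.72): the r=10.5 cylinder gives a regular 6-gon of circumradius 10.5 (constant along its height) (perimeter = 2·6·10.500·sin(180°/6) = 63.00 mm); the cube at (3.5, 14.5) (footprint 25×29) is included at this height (perimeter 108.00 mm); Taking the union: the 2 present regions are separate (no shared area or edge), so areas and boundary lengths simply add and each stays a separate island — boundary = 171.00 mm; (rotated 25° about Z; rotation is an isometry so areas/perimeters/island counts are preserved). So its perimeter = 171.00 mm. Layer 16 (z = 4.48): the r=10.5 cylinder gives a regular 6-gon of circumradius 10.5 (constant along its height) (perimeter = 2·6·10.500·sin(180°/6) = 63.00 mm); the cube at (3.5, 14.5) is absent (z outside [13.5, 25.5]); Merging all regions: only the r=10.5 cylinder is present, so the union is just that shape — boundary = 63.00 mm; (rotated 25° about Z; rotation is an isometry so areas/perimeters/island counts are preserved). So its perimeter = 63.00 mm. Layer 49 is larger (171.00 vs 63.00 mm).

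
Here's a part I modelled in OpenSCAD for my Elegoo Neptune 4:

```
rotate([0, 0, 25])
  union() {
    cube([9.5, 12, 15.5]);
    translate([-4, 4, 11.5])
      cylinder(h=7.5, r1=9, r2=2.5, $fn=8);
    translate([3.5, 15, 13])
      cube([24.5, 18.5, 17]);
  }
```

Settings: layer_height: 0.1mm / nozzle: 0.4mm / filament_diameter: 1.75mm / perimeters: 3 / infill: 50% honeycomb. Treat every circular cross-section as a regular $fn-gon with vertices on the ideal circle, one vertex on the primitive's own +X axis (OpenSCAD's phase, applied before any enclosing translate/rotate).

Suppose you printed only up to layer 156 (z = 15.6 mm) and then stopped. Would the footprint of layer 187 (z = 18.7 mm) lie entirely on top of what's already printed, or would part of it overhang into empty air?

entirely on top

Compare the two slices. At z = 15.6: the cube is not intersected at this z (z outside [0, 15.5]); the cone at (-4, 4): at t=0.547 of its height the radius interpolates to r₁+(r₂−r₁)t = 5.447, giving a regular 8-gon of that circumradius (area = (8/2)·5.447²·sin(360°/8) = 83.91 mm²); the cube at (3.5, 15) is present — its section is the full 24.5×18.5 rectangle (area 453.25 mm²); Combining (union): the 2 present regions are separate (no shared area or edge), so areas and boundary lengths simply add and each stays a separate island — area = 537.16 mm²; (whole slice rotated 25° about Z — lengths, areas and connectivity unchanged). At z = 18.7: the cube does not reach this height (z outside [0, 15.5]); the cone at (-4, 4) (r1=9→r2=2.5) has section circumradius 2.760 here — a regular 8-gon (area = (8/2)·2.760²·sin(360°/8) = 21.55 mm²); the cube at (3.5, 15) (footprint 24.5×18.5) is included at this height (area 453.25 mm²); Taking the union: the 2 present regions are separate (no shared area or edge), so areas and boundary lengths simply add and each stays a separate island — area = 474.80 mm²; (whole slice rotated 25° about Z — lengths, areas and connectivity unchanged). Checking containment: the cross-section at z = 18.7 is a subset of the cross-section at z = 15.6.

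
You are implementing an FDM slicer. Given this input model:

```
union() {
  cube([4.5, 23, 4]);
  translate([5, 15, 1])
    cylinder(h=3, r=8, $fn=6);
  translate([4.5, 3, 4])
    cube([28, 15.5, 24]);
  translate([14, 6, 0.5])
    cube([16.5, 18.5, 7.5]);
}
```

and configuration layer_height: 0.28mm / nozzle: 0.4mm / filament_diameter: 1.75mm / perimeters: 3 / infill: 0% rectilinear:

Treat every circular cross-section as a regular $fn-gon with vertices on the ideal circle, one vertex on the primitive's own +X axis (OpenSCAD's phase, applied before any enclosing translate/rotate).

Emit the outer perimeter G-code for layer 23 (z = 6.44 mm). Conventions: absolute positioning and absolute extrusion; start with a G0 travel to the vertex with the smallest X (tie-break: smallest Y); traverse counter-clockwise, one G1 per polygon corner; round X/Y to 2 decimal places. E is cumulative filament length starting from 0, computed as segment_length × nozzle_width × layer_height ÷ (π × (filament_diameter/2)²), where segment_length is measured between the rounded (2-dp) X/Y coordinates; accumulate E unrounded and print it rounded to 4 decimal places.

G0 X4.50 Y3.00 Z6.44
G1 X32.50 Y3.00 E1.3038
G1 X32.50 Y18.50 E2.0255
G1 X30.50 Y18.50 E2.1187
G1 X30.50 Y24.50 E2.3981
G1 X14.00 Y24.50 E3.1664
G1 X14.00 Y18.50 E3.4457
G1 X4.50 Y18.50 E3.8881
G1 X4.50 Y3.00 E4.6099

At z = 6.44 mm: the cube is absent (z outside [0, 4]); the cylinder at (5, 15) does not reach this height (z outside [1, 4]); the 28×15.5 cube at (4.5, 3) contributes its full rectangle; the cube at (14, 6) (footprint 16.5×18.5) is included at this height; Merging all regions: the regions partially overlap (shared area 206.25 mm²), so overlapping operands fuse into one piece — 1 connected region. The outline is a single polygon with 8 vertices. Extrusion per mm of travel: 0.4 × 0.28 / (π × 0.875²) = 0.046564. Accumulating E over each segment gives final E = 4.6099.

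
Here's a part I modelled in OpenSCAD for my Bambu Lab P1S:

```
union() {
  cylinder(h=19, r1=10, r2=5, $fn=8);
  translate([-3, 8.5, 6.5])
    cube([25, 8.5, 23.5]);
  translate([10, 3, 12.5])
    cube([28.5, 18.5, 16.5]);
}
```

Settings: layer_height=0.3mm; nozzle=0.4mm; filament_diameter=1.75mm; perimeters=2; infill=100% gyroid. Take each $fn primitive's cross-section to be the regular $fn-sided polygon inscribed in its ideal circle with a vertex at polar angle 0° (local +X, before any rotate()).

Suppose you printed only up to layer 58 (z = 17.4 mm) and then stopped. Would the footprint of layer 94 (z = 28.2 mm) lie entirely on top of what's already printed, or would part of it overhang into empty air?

entirely on top

Compare the two slices. At z = 17.4: the cone (r1=10→r2=5) has section circumradius 5.421 here — a regular 8-gon (area = (8/2)·5.421²·sin(360°/8) = 83.12 mm²); the 25×8.5 cube at (-3, 8.5) contributes its full rectangle (area 212.50 mm²); the cube at (10, 3) (footprint 28.5×18.5) is included at this height (area 527.25 mm²); Merging all regions: the regions partially overlap — summed areas 822.87 mm² minus the doubly-counted overlap 102.00 mm² gives 720.87 mm² — area = 720.87 mm². At z = 28.2: the cone is not intersected at this z (z outside [0, 19]); the cube at (-3, 8.5) (footprint 25×8.5) is included at this height (area 212.50 mm²); the cube at (10, 3) (footprint 28.5×18.5) is included at this height (area 527.25 mm²); Combining (union): the regions partially overlap — summed areas 739.75 mm² minus the doubly-counted overlap 102.00 mm² gives 637.75 mm² — area = 637.75 mm². Checking containment: the cross-section at z = 28.2 is a subset of the cross-section at z = 17.4.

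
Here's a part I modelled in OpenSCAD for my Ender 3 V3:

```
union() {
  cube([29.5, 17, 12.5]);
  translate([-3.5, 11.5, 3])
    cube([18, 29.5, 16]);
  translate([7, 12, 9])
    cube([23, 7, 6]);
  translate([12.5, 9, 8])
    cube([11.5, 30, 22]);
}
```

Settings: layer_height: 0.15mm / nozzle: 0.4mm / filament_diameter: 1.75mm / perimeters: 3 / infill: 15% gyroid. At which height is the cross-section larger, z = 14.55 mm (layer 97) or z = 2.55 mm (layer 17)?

Layer 97 (z = 14.55): the cube does not reach this height (z outside [0, 12.5]); the 18×29.5 cube at (-3.5, 11.5) contributes its full rectangle (area 531.00 mm²); the 23×7 cube at (7, 12) contributes its full rectangle (area 161.00 mm²); the cube at (12.5, 9) is present — its section is the full 11.5×30 rectangle (area 345.00 mm²); Taking the union: the regions partially overlap — summed areas 1037.00 mm² minus the doubly-counted overlap 174.00 mm² gives 863.00 mm² — area = 863.00 mm². So its area = 863.00 mm². Layer 17 (z = 2.55): the cube (footprint 29.5×17) is included at this height (area 501.50 mm²); the cube at (-3.5, 11.5) is absent (z outside [3, 19]); the cube at (7, 12) is absent (z outside [9, 15]); the cube at (12.5, 9) is not intersected at this z (z outside [8, 30]); Combining (union): only the 29.5×17 cube is present, so the union is just that shape — area = 501.50 mm². So its area = 501.50 mm². Layer 97 is larger (863.00 vs 501.50 mm²).

layer 97 (z = 14.55 mm)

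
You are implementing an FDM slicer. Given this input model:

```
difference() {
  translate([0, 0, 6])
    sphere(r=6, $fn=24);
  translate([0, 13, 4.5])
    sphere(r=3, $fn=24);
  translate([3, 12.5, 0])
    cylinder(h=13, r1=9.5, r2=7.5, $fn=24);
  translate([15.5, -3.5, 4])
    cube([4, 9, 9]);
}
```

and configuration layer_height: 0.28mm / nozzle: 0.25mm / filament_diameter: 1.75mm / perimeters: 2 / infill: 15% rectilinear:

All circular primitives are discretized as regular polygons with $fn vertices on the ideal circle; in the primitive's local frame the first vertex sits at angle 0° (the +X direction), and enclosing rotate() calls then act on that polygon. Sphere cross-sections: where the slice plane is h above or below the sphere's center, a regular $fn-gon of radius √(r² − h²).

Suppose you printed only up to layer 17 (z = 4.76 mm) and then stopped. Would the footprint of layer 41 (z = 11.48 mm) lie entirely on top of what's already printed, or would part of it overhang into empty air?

entirely on top

Compare the two slices. At z = 4.76: the sphere: section is a regular 24-gon, circumradius = √(r²−h²) = √(6²−1.24²) = 5.870 (area = (24/2)·5.870²·sin(360°/24) = 107.03 mm²); the r=3 sphere at (0, 13) contributes a regular 24-gon of circumradius √(3²−0.26²) = 2.989 (area = (24/2)·2.989²·sin(360°/24) = 27.74 mm²); the cone at (3, 12.5) contributes a regular 24-gon of circumradius 8.768 (interpolated between r1=9.5 and r2=7.5 at t=0.366) (area = (24/2)·8.768²·sin(360°/24) = 238.75 mm²); the 4×9 cube at (15.5, -3.5) contributes its full rectangle (area 36.00 mm²); After the difference (first − rest): starting from the r=6 sphere (107.03 mm²), the r=3 sphere at (0, 13) misses the remaining region (no effect); the cone at (3, 12.5) partially overlaps it — only the 7.66 mm² overlap (of its 238.75 mm²) is removed, clipping the outline; the 4×9 cube at (15.5, -3.5) misses the remaining region (no effect) — area = 99.38 mm². At z = 11.48: the r=6 sphere slices to a regular 24-gon of circumradius 2.443 (√(r²−h²) with h=5.48 from center) (area = (24/2)·2.443²·sin(360°/24) = 18.54 mm²); the sphere at (0, 13) is absent (|z−center|=6.980 > r=3); the cone at (3, 12.5) contributes a regular 24-gon of circumradius 7.734 (interpolated between r1=9.5 and r2=7.5 at t=0.883) (area = (24/2)·7.734²·sin(360°/24) = 185.77 mm²); the cube at (15.5, -3.5) (footprint 4×9) is included at this height (area 36.00 mm²); Subtracting the remaining from the first: starting from the r=6 sphere (18.54 mm²), the cone at (3, 12.5) misses the remaining region (no effect); the 4×9 cube at (15.5, -3.5) misses the remaining region (no effect) — area = 18.54 mm². Checking containment: the cross-section at z = 11.48 is a subset of the cross-section at z = 4.76.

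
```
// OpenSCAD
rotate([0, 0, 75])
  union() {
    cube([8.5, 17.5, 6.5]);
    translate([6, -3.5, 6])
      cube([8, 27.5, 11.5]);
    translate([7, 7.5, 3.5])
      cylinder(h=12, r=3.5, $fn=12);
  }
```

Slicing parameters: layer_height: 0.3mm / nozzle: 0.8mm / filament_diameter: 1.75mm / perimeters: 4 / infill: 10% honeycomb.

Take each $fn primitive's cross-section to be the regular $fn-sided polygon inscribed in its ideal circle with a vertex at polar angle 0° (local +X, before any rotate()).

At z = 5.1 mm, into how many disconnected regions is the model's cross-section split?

1

At z = 5.1 mm: the cube (footprint 8.5×17.5) is included at this height; the cube at (6, -3.5) does not reach this height (z outside [6, 17.5]); the r=3.5 cylinder at (7, 7.5) gives a regular 12-gon of circumradius 3.5 (constant along its height); Combining (union): the regions partially overlap (shared area 28.27 mm²), so overlapping operands fuse into one piece — 1 connected region; (whole slice rotated 75° about Z — lengths, areas and connectivity unchanged). The result has 1 disconnected region.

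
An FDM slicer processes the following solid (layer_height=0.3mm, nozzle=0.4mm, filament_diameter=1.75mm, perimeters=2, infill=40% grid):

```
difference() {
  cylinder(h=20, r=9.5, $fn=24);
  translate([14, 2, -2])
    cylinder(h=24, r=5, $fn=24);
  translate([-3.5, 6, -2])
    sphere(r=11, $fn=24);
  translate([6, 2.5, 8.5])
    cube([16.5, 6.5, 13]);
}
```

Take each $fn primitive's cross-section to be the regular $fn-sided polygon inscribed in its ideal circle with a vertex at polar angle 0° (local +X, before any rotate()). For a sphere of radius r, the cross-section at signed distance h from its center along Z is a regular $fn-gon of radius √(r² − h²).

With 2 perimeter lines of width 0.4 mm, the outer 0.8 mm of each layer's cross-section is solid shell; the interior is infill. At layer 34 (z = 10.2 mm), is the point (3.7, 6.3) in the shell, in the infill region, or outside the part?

infill

At z = 10.2 mm: the r=9.5 cylinder gives a regular 24-gon of circumradius 9.5 (constant along its height); the r=5 cylinder at (14, 2) gives a regular 24-gon of circumradius 5 (constant along its height); the sphere at (-3.5, 6) is not intersected at this z (|z−center|=12.200 > r=11); the 16.5×6.5 cube at (6, 2.5) contributes its full rectangle; Taking the first minus the rest: starting from the r=9.5 cylinder, the r=5 cylinder at (14, 2) partially overlaps it — only the 0.50 mm² overlap (of its 77.65 mm²) is removed, clipping the outline; the 16.5×6.5 cube at (6, 2.5) partially overlaps it — only the 9.15 mm² overlap (of its 107.25 mm²) is removed, clipping the outline — 1 connected region. Overall, the cross-section is a single solid region. The nearest boundary edge runs (4.75, 8.23)→(6.00, 7.27); distance from the point to it = 2.17 mm. The point is inside the cross-section and 2.17 mm from the nearest boundary — more than the 0.8 mm shell width (2 × 0.4), so it's in the infill interior.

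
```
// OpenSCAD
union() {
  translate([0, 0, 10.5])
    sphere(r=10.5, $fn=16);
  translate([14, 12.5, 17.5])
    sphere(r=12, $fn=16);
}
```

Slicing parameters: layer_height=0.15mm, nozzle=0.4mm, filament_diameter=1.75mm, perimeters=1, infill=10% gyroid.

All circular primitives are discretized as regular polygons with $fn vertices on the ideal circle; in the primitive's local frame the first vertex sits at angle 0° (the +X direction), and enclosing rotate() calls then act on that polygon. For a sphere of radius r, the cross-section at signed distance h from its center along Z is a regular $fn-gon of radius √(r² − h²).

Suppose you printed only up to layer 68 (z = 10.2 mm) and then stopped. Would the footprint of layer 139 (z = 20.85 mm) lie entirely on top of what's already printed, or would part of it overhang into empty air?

part overhangs

Compare the two slices. At z = 10.2: the r=10.5 sphere slices to a regular 16-gon of circumradius 10.496 (√(r²−h²) with h=0.3 from center) (area = (16/2)·10.496²·sin(360°/16) = 337.25 mm²); the r=12 sphere at (14, 12.5) contributes a regular 16-gon of circumradius √(12²−7.3²) = 9.524 (area = (16/2)·9.524²·sin(360°/16) = 277.71 mm²); Merging all regions: the regions partially overlap — summed areas 614.96 mm² minus the doubly-counted overlap 4.02 mm² gives 610.94 mm² — area = 610.94 mm². At z = 20.85: the sphere: section is a regular 16-gon, circumradius = √(r²−h²) = √(10.5²−10.35²) = 1.768 (area = (16/2)·1.768²·sin(360°/16) = 9.57 mm²); the r=12 sphere at (14, 12.5) slices to a regular 16-gon of circumradius 11.523 (√(r²−h²) with h=3.35 from center) (area = (16/2)·11.523²·sin(360°/16) = 406.49 mm²); Taking the union: the 2 present regions are separate (no shared area or edge), so areas and boundary lengths simply add and each stays a separate island — area = 416.07 mm². Checking containment: at z = 20.85 the cross-section extends beyond the z = 10.2 cross-section by about 110.71 mm².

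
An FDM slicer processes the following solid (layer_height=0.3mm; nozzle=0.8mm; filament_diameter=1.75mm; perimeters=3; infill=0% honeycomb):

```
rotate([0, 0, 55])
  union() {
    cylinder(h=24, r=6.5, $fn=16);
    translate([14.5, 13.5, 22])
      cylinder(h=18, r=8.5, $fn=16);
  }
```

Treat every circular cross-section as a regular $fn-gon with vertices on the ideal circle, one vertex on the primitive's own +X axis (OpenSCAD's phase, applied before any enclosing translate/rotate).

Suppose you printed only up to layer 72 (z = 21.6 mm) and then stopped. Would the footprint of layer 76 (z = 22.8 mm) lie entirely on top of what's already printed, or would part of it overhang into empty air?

part overhangs

Compare the two slices. At z = 21.6: the r=6.5 cylinder gives a regular 16-gon of circumradius 6.5 (constant along its height) (area = (16/2)·6.500²·sin(360°/16) = 129.35 mm²); the cylinder at (14.5, 13.5) is not intersected at this z (z outside [22, 40]); Merging all regions: only the r=6.5 cylinder is present, so the union is just that shape — area = 129.35 mm²; (whole slice rotated 55° about Z — lengths, areas and connectivity unchanged). At z = 22.8: the r=6.5 cylinder gives a regular 16-gon of circumradius 6.5 (constant along its height) (area = (16/2)·6.500²·sin(360°/16) = 129.35 mm²); the r=8.5 cylinder at (14.5, 13.5) gives a regular 16-gon of circumradius 8.5 (constant along its height) (area = (16/2)·8.500²·sin(360°/16) = 221.19 mm²); Combining (union): the 2 present regions are separate (no shared area or edge), so areas and boundary lengths simply add and each stays a separate island — area = 350.54 mm²; (rotated 55° about Z; rotation is an isometry so areas/perimeters/island counts are preserved). Checking containment: at z = 22.8 the cross-section extends beyond the z = 21.6 cross-section by about 221.19 mm².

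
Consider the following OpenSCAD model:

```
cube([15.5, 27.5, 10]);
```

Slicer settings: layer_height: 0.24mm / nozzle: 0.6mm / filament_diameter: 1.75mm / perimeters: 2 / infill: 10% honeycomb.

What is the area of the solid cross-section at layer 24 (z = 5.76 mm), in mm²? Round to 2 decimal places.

426.25 mm²

At z = 5.76 mm: the cube (footprint 15.5×27.5) is included at this height (area 426.25 mm²). Overall, the cross-section is a single solid region. Net area = 426.25 mm².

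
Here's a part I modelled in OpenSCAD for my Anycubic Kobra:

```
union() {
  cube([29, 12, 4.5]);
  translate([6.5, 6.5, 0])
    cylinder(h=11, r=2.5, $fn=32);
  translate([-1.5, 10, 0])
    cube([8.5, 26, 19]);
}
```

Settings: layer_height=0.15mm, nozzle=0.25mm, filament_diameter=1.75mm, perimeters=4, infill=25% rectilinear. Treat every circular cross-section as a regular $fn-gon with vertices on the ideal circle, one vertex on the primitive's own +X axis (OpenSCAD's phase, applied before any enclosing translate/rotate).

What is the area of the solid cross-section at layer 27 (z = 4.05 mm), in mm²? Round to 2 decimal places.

At z = 4.05 mm: the cube (footprint 29×12) is included at this height (area 348.00 mm²); the r=2.5 cylinder at (6.5, 6.5) contributes a regular 32-gon of circumradius 2.5 (area = (32/2)·2.500²·sin(360°/32) = 19.51 mm²); the cube at (-1.5, 10) (footprint 8.5×26) is included at this height (area 221.00 mm²); Merging all regions: the regions partially overlap — summed areas 588.51 mm² minus the doubly-counted overlap 33.51 mm² gives 555.00 mm² — area = 555.00 mm². Overall, the cross-section is a single solid region. Net area = 555.00 mm².

555.00 mm²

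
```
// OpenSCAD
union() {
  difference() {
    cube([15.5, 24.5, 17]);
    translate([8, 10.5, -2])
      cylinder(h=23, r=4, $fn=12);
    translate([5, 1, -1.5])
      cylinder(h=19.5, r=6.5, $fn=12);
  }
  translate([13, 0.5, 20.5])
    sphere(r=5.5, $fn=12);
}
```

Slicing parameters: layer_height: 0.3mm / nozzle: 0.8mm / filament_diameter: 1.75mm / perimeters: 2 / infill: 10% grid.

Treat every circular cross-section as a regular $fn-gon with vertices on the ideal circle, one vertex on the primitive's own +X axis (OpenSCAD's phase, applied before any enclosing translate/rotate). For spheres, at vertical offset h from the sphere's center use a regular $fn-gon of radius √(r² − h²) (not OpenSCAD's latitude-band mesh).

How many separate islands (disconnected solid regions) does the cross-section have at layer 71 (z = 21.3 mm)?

1

At z = 21.3 mm: the cube does not reach this height (z outside [0, 17]); the cylinder at (8, 10.5) is not intersected at this z (z outside [-2, 21]); the cylinder at (5, 1) is absent (z outside [-1.5, 18]); Taking the first minus the rest: the first operand is absent here, so nothing remains; the sphere at (13, 0.5): section is a regular 12-gon, circumradius = √(r²−h²) = √(5.5²−0.8²) = 5.442; Taking the union: only the r=5.5 sphere at (13, 0.5) is present, so the union is just that shape — 1 connected region. Overall, the cross-section is a single solid region. Island count = 1.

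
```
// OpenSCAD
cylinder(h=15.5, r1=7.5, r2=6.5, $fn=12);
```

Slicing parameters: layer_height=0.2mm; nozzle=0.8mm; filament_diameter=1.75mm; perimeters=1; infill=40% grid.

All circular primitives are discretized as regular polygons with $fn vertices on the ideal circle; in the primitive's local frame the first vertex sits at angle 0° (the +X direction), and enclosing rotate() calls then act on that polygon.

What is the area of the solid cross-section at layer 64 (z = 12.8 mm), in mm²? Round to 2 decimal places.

At z = 12.8 mm: the cone contributes a regular 12-gon of circumradius 6.674 (interpolated between r1=7.5 and r2=6.5 at t=0.826) (area = (12/2)·6.674²·sin(360°/12) = 133.63 mm²). Overall, the cross-section is a single solid region. Net area = 133.63 mm².

133.63 mm²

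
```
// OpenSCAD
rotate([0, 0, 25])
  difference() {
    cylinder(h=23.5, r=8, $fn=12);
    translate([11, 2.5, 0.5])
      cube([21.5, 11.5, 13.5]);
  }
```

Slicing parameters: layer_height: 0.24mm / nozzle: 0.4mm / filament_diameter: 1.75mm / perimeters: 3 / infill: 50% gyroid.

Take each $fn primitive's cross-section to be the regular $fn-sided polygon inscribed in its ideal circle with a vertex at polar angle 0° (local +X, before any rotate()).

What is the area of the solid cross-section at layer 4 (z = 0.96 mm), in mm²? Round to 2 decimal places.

At z = 0.96 mm: the r=8 cylinder gives a regular 12-gon of circumradius 8 (constant along its height) (area = (12/2)·8.000²·sin(360°/12) = 192.00 mm²); the cube at (11, 2.5) is present — its section is the full 21.5×11.5 rectangle (area 247.25 mm²); Taking the first minus the rest: starting from the r=8 cylinder (192.00 mm²), the 21.5×11.5 cube at (11, 2.5) misses the remaining region (no effect) — area = 192.00 mm²; (rotated 25° about Z; rotation is an isometry so areas/perimeters/island counts are preserved). Overall, the cross-section is a single solid region. Net area = 192.00 mm².

192.00 mm²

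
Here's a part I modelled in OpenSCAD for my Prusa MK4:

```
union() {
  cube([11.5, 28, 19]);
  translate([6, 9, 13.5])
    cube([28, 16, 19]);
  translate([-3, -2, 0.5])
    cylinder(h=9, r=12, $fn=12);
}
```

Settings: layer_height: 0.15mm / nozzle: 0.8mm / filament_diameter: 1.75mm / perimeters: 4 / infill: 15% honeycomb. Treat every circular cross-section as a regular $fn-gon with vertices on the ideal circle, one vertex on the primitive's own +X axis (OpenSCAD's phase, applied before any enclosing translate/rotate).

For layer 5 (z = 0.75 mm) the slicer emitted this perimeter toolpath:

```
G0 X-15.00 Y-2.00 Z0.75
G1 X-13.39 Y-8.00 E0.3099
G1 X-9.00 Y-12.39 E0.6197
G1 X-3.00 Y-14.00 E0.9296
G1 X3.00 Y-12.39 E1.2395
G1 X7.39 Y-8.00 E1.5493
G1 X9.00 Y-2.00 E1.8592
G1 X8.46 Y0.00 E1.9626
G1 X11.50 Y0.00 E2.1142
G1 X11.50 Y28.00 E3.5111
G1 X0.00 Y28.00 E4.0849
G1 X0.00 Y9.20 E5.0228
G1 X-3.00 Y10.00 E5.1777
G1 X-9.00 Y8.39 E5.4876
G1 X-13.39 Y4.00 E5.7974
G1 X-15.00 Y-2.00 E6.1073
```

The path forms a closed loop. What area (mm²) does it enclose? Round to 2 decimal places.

698.19 mm²

Apply the shoelace formula to the sequence of (X, Y) vertices; enclosed area = 698.19 mm².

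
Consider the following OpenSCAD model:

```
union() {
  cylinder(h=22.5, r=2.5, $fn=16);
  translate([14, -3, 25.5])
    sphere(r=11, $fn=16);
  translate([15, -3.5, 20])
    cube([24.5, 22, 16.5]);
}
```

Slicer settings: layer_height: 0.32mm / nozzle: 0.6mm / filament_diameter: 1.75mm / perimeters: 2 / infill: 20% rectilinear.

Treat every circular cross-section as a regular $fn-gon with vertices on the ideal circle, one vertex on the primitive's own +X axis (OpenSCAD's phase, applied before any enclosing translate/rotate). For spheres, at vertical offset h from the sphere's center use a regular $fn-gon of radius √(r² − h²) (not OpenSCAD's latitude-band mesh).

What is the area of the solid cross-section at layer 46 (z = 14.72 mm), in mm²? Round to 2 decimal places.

33.80 mm²

At z = 14.72 mm: the r=2.5 cylinder contributes a regular 16-gon of circumradius 2.5 (area = (16/2)·2.500²·sin(360°/16) = 19.13 mm²); the sphere at (14, -3): section is a regular 16-gon, circumradius = √(r²−h²) = √(11²−10.78²) = 2.189 (area = (16/2)·2.189²·sin(360°/16) = 14.67 mm²); the cube at (15, -3.5) is absent (z outside [20, 36.5]); Combining (union): the 2 present regions are separate (no shared area or edge), so areas and boundary lengths simply add and each stays a separate island — area = 33.80 mm². Overall, the cross-section has 2 separate islands. Net area = 33.80 mm².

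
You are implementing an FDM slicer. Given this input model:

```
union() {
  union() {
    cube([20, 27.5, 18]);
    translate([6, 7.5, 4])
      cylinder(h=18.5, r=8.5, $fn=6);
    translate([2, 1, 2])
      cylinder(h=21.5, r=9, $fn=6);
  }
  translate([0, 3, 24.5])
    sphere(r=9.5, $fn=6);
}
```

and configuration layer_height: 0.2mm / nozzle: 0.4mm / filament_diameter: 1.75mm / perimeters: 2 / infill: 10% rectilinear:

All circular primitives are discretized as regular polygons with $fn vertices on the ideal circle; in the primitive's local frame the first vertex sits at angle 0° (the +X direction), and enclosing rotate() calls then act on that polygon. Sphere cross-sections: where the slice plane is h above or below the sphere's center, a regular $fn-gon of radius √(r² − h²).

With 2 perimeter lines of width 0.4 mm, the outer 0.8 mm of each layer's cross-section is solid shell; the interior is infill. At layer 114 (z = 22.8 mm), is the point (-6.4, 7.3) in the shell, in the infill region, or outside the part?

At z = 22.8 mm: the cube does not reach this height (z outside [0, 18]); the cylinder at (6, 7.5) does not reach this height (z outside [4, 22.5]); the cylinder at (2, 1): section is a regular 6-gon, circumradius r=9; Merging all regions: only the r=9 cylinder at (2, 1) is present, so the union is just that shape — 1 connected region; the r=9.5 sphere at (0, 3) slices to a regular 6-gon of circumradius 9.347 (√(r²−h²) with h=1.7 from center); Merging all regions: the regions partially overlap (shared area 170.17 mm²), so overlapping operands fuse into one piece — 1 connected region. Overall, the cross-section is a single solid region. The nearest boundary edge runs (-9.35, 3.00)→(-4.67, 11.09); distance from the point to it = 0.40 mm. The point is inside the cross-section, 0.40 mm from the nearest boundary — within the 0.8 mm shell band (2 × 0.4).

shell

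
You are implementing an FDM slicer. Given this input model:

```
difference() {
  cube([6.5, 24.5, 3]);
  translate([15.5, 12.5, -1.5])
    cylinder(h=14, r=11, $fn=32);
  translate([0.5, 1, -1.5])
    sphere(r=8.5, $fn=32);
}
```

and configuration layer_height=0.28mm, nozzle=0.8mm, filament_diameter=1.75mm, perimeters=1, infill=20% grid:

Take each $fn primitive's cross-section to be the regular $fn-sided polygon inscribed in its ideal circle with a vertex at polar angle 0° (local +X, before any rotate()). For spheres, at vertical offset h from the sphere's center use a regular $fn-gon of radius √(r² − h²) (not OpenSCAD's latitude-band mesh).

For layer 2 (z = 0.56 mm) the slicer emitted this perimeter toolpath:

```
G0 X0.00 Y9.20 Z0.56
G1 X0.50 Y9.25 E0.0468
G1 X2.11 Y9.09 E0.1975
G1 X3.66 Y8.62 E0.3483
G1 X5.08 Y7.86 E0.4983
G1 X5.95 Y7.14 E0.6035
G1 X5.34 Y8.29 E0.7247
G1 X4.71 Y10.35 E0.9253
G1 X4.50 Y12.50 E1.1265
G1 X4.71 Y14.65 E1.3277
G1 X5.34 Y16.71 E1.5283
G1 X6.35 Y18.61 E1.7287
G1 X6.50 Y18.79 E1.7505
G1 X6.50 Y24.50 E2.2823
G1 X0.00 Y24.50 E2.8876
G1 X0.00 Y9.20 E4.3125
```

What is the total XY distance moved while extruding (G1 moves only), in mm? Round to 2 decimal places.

Sum the Euclidean lengths of each G1 segment: total = 46.31 mm.

46.31 mm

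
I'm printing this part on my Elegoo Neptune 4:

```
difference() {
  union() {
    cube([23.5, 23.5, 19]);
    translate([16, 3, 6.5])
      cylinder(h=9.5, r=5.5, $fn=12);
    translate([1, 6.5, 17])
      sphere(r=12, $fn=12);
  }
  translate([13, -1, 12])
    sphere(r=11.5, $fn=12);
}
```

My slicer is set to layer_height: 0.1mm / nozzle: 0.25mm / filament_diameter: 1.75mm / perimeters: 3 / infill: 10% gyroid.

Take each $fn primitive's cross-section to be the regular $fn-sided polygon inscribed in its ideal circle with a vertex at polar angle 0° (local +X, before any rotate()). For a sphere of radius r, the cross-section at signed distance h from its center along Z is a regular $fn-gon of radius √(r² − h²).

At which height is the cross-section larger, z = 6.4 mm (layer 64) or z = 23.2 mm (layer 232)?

layer 64 (z = 6.4 mm)

Layer 64 (z = 6.4): the 23.5×23.5 cube contributes its full rectangle (area 552.25 mm²); the cylinder at (16, 3) does not reach this height (z outside [6.5, 16]); the sphere at (1, 6.5): section is a regular 12-gon, circumradius = √(r²−h²) = √(12²−10.6²) = 5.625 (area = (12/2)·5.625²·sin(360°/12) = 94.92 mm²); Taking the union: the regions partially overlap — summed areas 647.17 mm² minus the doubly-counted overlap 58.44 mm² gives 588.73 mm² — area = 588.73 mm²; the sphere at (13, -1): section is a regular 12-gon, circumradius = √(r²−h²) = √(11.5²−5.6²) = 10.044 (area = (12/2)·10.044²·sin(360°/12) = 302.67 mm²); After the difference (first − rest): starting from the result so far (588.73 mm²), the r=11.5 sphere at (13, -1) partially overlaps it — only the 131.51 mm² overlap (of its 302.67 mm²) is removed, clipping the outline — area = 457.21 mm². So its area = 457.21 mm². Layer 232 (z = 23.2): the cube does not reach this height (z outside [0, 19]); the cylinder at (16, 3) is absent (z outside [6.5, 16]); the r=12 sphere at (1, 6.5) contributes a regular 12-gon of circumradius √(12²−6.2²) = 10.274 (area = (12/2)·10.274²·sin(360°/12) = 316.68 mm²); Combining (union): only the r=12 sphere at (1, 6.5) is present, so the union is just that shape — area = 316.68 mm²; the r=11.5 sphere at (13, -1) contributes a regular 12-gon of circumradius √(11.5²−11.2²) = 2.610 (area = (12/2)·2.610²·sin(360°/12) = 20.43 mm²); After the difference (first − rest): starting from the result so far (316.68 mm²), the r=11.5 sphere at (13, -1) misses the remaining region (no effect) — area = 316.68 mm². So its area = 316.68 mm². Layer 64 is larger (457.21 vs 316.68 mm²).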